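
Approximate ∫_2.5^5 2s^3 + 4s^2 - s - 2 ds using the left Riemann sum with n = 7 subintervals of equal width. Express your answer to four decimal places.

373.8265

Δs = (5 − 2.5)/7 = 5/14.
Left endpoints: 2.5, 20/7, 45/14, 25/7, 55/14, 30/7, 65/14.
f(2.5) = 51.75, f(20/7) = 25534/343, f(45/14) = 140671/1372, f(25/7) = 46839/343, f(55/14) = 242941/1372, f(30/7) = 77044/343, f(65/14) = 383811/1372.
Sum = Δs · [f(2.5) + f(20/7) + f(45/14) + ...].
Sum ≈ 373.8265.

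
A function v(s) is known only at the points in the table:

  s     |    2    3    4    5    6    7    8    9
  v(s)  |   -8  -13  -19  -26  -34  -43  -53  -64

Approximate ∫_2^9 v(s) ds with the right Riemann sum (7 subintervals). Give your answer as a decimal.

Δs = 1.
Sum = 1·[(-13) + (-19) + (-26) + (-34) + (-43) + (-53) + (-64)] = -252.

-252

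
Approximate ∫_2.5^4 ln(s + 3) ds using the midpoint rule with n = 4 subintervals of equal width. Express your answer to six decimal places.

2.745485

Δs = (4 − 2.5)/4 = 0.375.
Midpoints: 2.6875, 3.0625, 3.4375, 3.8125.
f(2.6875) ≈ 1.738271, f(3.0625) ≈ 1.802122, f(3.4375) ≈ 1.862140, f(3.8125) ≈ 1.918759.
Sum = Δs · [f(2.6875) + f(3.0625) + f(3.4375) + f(3.8125)].
Sum ≈ 2.745485.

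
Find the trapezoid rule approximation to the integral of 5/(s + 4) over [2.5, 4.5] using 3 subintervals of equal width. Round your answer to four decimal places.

Δs = (4.5 − 2.5)/3 = 2/3.
f(2.5) = 10/13, f(19/6) = 30/43, f(23/6) = 30/47, f(4.5) = 10/17.
T_3 = (Δs/2)·[f(s_0) + 2f(s_1) + 2f(s_2) + f(s_3)].
Sum ≈ 1.3431.

1.3431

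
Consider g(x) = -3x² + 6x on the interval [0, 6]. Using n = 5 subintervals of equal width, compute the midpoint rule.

-105.84

Δx = (6 − 0)/5 = 1.2.
Midpoints: 0.6, 1.8, 3, 4.2, 5.4.
g(0.6) = 2.52, g(1.8) = 1.08, g(3) = -9, g(4.2) = -27.72, g(5.4) = -55.08.
Sum = Δx · [g(0.6) + g(1.8) + g(3) + g(4.2) + g(5.4)].
Sum = -105.84.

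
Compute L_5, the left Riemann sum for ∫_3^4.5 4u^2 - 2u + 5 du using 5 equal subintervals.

75.54

Δu = (4.5 − 3)/5 = 0.3.
Left endpoints: 3, 3.3, 3.6, 3.9, 4.2.
f(3) = 35, f(3.3) = 41.96, f(3.6) = 49.64, f(3.9) = 58.04, f(4.2) = 67.16.
Sum = Δu · [f(3) + f(3.3) + f(3.6) + f(3.9) + f(4.2)].
Sum = 75.54.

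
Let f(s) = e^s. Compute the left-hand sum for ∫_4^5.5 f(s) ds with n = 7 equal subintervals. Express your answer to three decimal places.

Δs = (5.5 − 4)/7 = 3/14.
Left endpoints: 4, 59/14, 31/7, 65/14, 34/7, 71/14, 37/7.
f(4) ≈ 54.598, f(59/14) ≈ 67.646, f(31/7) ≈ 83.812, f(65/14) ≈ 103.841, f(34/7) ≈ 128.656, f(71/14) ≈ 159.402, f(37/7) ≈ 197.495.
Sum = Δs · [f(4) + f(59/14) + f(31/7) + ...].
Sum ≈ 170.453.

170.453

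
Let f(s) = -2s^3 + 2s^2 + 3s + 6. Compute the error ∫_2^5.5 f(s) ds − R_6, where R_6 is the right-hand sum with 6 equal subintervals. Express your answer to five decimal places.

Exact integral: ∫_2^5.5 f(s) ds ≈ -283.5729167.
R_6 ≈ -361.6524884.
Error ≈ -283.5729167 − (-361.6524884) ≈ 78.07957.

78.07957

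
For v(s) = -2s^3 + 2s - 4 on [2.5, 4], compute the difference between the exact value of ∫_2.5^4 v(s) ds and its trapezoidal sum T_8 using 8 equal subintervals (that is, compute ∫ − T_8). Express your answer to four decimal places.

Exact integral: ∫_2.5^4 v(s) ds = -104.71875.
T_8 ≈ -104.890137.
Error ≈ -104.71875 − (-104.890137) ≈ 0.1714.

0.1714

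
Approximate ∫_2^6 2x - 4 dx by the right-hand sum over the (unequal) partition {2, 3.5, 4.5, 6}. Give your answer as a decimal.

Subinterval widths: 1.5, 1, 1.5.
Right endpoints: 3.5, 4.5, 6.
f(3.5) = 3, f(4.5) = 5, f(6) = 8.
Sum = Σ Δx_i · f(x_i).
Sum = 21.5.

21.5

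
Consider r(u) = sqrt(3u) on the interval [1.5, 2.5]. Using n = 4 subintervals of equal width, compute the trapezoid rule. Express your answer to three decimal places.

Δu = (2.5 − 1.5)/4 = 0.25.
r(1.5) ≈ 2.121, r(1.75) ≈ 2.291, r(2) ≈ 2.449, r(2.25) ≈ 2.598, r(2.5) ≈ 2.739.
T_4 = (Δu/2)·[r(u_0) + 2r(u_1) + 2r(u_2) + 2r(u_3) + r(u_4)].
Sum ≈ 2.442.

2.442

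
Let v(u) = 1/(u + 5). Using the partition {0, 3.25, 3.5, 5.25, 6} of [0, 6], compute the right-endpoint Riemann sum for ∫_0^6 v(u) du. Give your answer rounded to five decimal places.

0.66226

Subinterval widths: 3.25, 0.25, 1.75, 0.75.
Right endpoints: 3.25, 3.5, 5.25, 6.
v(3.25) = 4/33, v(3.5) = 2/17, v(5.25) = 4/41, v(6) = 1/11.
Sum = Σ Δu_i · v(u_i).
Sum ≈ 0.66226.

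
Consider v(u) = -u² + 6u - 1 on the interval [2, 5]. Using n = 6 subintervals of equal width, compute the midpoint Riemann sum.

Δu = (5 − 2)/6 = 0.5.
Midpoints: 2.25, 2.75, 3.25, 3.75, 4.25, 4.75.
v(2.25) = 7.4375, v(2.75) = 7.9375, v(3.25) = 7.9375, v(3.75) = 7.4375, v(4.25) = 6.4375, v(4.75) = 4.9375.
Sum = Δu · [v(2.25) + v(2.75) + v(3.25) + ...].
Sum = 21.0625.

21.0625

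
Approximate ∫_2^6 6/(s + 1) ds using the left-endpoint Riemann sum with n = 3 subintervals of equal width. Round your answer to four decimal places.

Δs = (6 − 2)/3 = 4/3.
Left endpoints: 2, 10/3, 14/3.
f(2) = 2, f(10/3) = 18/13, f(14/3) = 18/17.
Sum = Δs · [f(2) + f(10/3) + f(14/3)].
Sum ≈ 5.9246.

5.9246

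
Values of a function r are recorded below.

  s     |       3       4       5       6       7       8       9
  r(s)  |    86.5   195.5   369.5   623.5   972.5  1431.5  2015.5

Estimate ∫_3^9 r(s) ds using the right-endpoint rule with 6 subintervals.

5608

Δs = 1.
Sum = 1·[195.5 + 369.5 + 623.5 + 972.5 + 1431.5 + 2015.5] = 5608.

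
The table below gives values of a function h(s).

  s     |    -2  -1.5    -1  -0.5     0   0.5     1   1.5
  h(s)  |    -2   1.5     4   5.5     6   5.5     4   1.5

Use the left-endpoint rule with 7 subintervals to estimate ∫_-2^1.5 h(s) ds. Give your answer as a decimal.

Δs = 0.5.
Sum = 0.5·[(-2) + 1.5 + 4 + 5.5 + 6 + 5.5 + 4] = 12.25.

12.25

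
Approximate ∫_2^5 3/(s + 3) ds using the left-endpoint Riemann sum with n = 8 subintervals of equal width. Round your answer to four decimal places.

1.4531

Δs = (5 − 2)/8 = 0.375.
Left endpoints: 2, 2.375, 2.75, 3.125, 3.5, 3.875, 4.25, 4.625.
f(2) = 0.6, f(2.375) = 24/43, f(2.75) = 12/23, f(3.125) = 24/49, f(3.5) = 6/13, f(3.875) = 24/55, f(4.25) = 12/29, f(4.625) = 24/61.
Sum = Δs · [f(2) + f(2.375) + f(2.75) + ...].
Sum ≈ 1.4531.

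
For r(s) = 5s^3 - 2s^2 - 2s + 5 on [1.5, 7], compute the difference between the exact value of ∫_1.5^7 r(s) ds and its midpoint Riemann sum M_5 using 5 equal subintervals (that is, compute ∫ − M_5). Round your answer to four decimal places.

34.2455

Exact integral: ∫_1.5^7 r(s) ds ≈ 2749.255208.
M_5 = 2715.0096875.
Error ≈ 2749.255208 − 2715.0096875 ≈ 34.2455.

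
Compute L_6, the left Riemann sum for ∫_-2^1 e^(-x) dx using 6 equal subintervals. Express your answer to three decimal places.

8.922

Δx = (1 − (-2))/6 = 0.5.
Left endpoints: -2, -1.5, -1, -0.5, 0, 0.5.
f(-2) ≈ 7.389, f(-1.5) ≈ 4.482, f(-1) ≈ 2.718, f(-0.5) ≈ 1.649, f(0) ≈ 1.000, f(0.5) ≈ 0.607.
Sum = Δx · [f(-2) + f(-1.5) + f(-1) + ...].
Sum ≈ 8.922.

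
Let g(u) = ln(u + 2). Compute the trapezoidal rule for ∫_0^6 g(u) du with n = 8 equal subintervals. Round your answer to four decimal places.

Δu = (6 − 0)/8 = 0.75.
g(0) ≈ 0.6931, g(0.75) ≈ 1.0116, g(1.5) ≈ 1.2528, g(2.25) ≈ 1.4469, g(3) ≈ 1.6094, g(3.75) ≈ 1.7492, g(4.5) ≈ 1.8718, g(5.25) ≈ 1.9810, g(6) ≈ 2.0794.
T_8 = (Δu/2)·[g(u_0) + 2g(u_1) + ... + 2g(u_{7}) + g(u_8)].
Sum ≈ 9.2318.

9.2318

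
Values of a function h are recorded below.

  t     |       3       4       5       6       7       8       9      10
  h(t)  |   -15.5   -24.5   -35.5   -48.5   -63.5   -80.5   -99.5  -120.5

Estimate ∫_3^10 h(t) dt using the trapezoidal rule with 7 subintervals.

-420

Δt = 1.
T_7 = (1/2)·[(-15.5) + 2·(-24.5) + 2·(-35.5) + 2·(-48.5) + 2·(-63.5) + 2·(-80.5) + 2·(-99.5) + (-120.5)] = -420.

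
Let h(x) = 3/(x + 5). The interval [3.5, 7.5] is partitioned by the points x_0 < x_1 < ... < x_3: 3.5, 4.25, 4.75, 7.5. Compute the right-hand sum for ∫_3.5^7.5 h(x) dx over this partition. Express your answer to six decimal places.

1.057089

Subinterval widths: 0.75, 0.5, 2.75.
Right endpoints: 4.25, 4.75, 7.5.
h(4.25) = 12/37, h(4.75) = 4/13, h(7.5) = 0.24.
Sum = Σ Δx_i · h(x_i).
Sum ≈ 1.057089.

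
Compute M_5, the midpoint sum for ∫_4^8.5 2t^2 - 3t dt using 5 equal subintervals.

281.7675

Δt = (8.5 − 4)/5 = 0.9.
Midpoints: 4.45, 5.35, 6.25, 7.15, 8.05.
f(4.45) = 26.255, f(5.35) = 41.195, f(6.25) = 59.375, f(7.15) = 80.795, f(8.05) = 105.455.
Sum = Δt · [f(4.45) + f(5.35) + f(6.25) + f(7.15) + f(8.05)].
Sum = 281.7675.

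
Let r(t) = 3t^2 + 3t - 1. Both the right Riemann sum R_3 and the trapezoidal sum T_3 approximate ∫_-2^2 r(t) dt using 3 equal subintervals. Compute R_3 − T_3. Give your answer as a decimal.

8

R_3 ≈ 23.555556.
T_3 ≈ 15.555556.
R_3 − T_3 = 8.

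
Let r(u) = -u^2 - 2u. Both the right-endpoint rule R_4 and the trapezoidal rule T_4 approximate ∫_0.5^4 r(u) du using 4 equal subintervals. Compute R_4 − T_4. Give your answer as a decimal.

-9.953125

R_4 = -47.44140625.
T_4 = -37.48828125.
R_4 − T_4 = -9.953125.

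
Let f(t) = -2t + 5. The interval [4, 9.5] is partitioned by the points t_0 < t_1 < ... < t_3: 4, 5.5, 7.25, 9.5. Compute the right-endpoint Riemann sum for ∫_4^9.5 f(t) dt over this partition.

Subinterval widths: 1.5, 1.75, 2.25.
Right endpoints: 5.5, 7.25, 9.5.
f(5.5) = -6, f(7.25) = -9.5, f(9.5) = -14.
Sum = Σ Δt_i · f(t_i).
Sum = -57.125.

-57.125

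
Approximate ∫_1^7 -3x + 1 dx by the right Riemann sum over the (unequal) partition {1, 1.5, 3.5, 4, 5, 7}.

Subinterval widths: 0.5, 2, 0.5, 1, 2.
Right endpoints: 1.5, 3.5, 4, 5, 7.
f(1.5) = -3.5, f(3.5) = -9.5, f(4) = -11, f(5) = -14, f(7) = -20.
Sum = Σ Δx_i · f(x_i).
Sum = -80.25.

-80.25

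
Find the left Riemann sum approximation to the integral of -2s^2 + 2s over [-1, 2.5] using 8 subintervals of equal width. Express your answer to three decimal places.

Δs = (2.5 − (-1))/8 = 0.4375.
Left endpoints: -1, -0.5625, -0.125, 0.3125, 0.75, 1.1875, 1.625, 2.0625.
f(-1) = -4, f(-0.5625) = -1.7578125, f(-0.125) = -0.28125, f(0.3125) = 0.4296875, f(0.75) = 0.375, f(1.1875) = -0.4453125, f(1.625) = -2.03125, f(2.0625) = -4.3828125.
Sum = Δs · [f(-1) + f(-0.5625) + f(-0.125) + ...].
Sum ≈ -5.291.

-5.291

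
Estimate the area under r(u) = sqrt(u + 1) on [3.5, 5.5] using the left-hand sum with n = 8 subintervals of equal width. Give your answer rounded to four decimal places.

4.6302

Δu = (5.5 − 3.5)/8 = 0.25.
Left endpoints: 3.5, 3.75, 4, 4.25, 4.5, 4.75, 5, 5.25.
r(3.5) ≈ 2.1213, r(3.75) ≈ 2.1794, r(4) ≈ 2.2361, r(4.25) ≈ 2.2913, r(4.5) ≈ 2.3452, r(4.75) ≈ 2.3979, r(5) ≈ 2.4495, r(5.25) ≈ 2.5000.
Sum = Δu · [r(3.5) + r(3.75) + r(4) + ...].
Sum ≈ 4.6302.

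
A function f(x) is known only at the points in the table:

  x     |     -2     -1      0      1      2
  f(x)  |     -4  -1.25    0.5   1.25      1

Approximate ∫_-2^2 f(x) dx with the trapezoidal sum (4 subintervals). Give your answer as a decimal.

-1

Δx = 1.
T_4 = (1/2)·[(-4) + 2·(-1.25) + 2·0.5 + 2·1.25 + 1] = -1.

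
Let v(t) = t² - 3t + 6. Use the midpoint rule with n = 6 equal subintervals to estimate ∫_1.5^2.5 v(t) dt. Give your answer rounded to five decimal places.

Δt = (2.5 − 1.5)/6 = 1/6.
Midpoints: 19/12, 1.75, 23/12, 25/12, 2.25, 29/12.
v(19/12) = 541/144, v(1.75) = 3.8125, v(23/12) = 565/144, v(25/12) = 589/144, v(2.25) = 4.3125, v(29/12) = 661/144.
Sum = Δt · [v(19/12) + v(1.75) + v(23/12) + ...].
Sum ≈ 4.08102.

4.08102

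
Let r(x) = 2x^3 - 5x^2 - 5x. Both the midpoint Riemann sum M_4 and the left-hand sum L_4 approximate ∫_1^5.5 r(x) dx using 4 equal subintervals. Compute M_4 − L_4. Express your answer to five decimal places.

70.47949

M_4 ≈ 101.3994141.
L_4 ≈ 30.9199219.
M_4 − L_4 ≈ 70.47949.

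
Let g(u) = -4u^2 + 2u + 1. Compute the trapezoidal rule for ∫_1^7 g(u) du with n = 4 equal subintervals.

Δu = (7 − 1)/4 = 1.5.
g(1) = -1, g(2.5) = -19, g(4) = -55, g(5.5) = -109, g(7) = -181.
T_4 = (Δu/2)·[g(u_0) + 2g(u_1) + 2g(u_2) + 2g(u_3) + g(u_4)].
Sum = -411.

-411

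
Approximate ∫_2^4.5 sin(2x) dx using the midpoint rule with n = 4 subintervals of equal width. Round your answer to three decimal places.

0.138

Δx = (4.5 − 2)/4 = 0.625.
Midpoints: 2.3125, 2.9375, 3.5625, 4.1875.
f(2.3125) ≈ -0.996, f(2.9375) ≈ -0.397, f(3.5625) ≈ 0.746, f(4.1875) ≈ 0.867.
Sum = Δx · [f(2.3125) + f(2.9375) + f(3.5625) + f(4.1875)].
Sum ≈ 0.138.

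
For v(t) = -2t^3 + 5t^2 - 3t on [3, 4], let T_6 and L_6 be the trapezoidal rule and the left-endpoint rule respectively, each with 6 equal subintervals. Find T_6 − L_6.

-3.5

T_6 ≈ -36.40741.
L_6 ≈ -32.90741.
T_6 − L_6 = -3.5.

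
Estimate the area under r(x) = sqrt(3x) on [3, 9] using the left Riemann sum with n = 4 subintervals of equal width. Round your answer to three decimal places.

23.490

Δx = (9 − 3)/4 = 1.5.
Left endpoints: 3, 4.5, 6, 7.5.
r(3) ≈ 3.000, r(4.5) ≈ 3.674, r(6) ≈ 4.243, r(7.5) ≈ 4.743.
Sum = Δx · [r(3) + r(4.5) + r(6) + r(7.5)].
Sum ≈ 23.490.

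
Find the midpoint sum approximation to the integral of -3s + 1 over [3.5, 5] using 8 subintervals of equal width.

-17.625

Δs = (5 − 3.5)/8 = 0.1875.
Midpoints: 3.59375, 3.78125, 3.96875, 4.15625, 4.34375, 4.53125, 4.71875, 4.90625.
f(3.59375) = -9.78125, f(3.78125) = -10.34375, f(3.96875) = -10.90625, f(4.15625) = -11.46875, f(4.34375) = -12.03125, f(4.53125) = -12.59375, f(4.71875) = -13.15625, f(4.90625) = -13.71875.
Sum = Δs · [f(3.59375) + f(3.78125) + f(3.96875) + ...].
Sum = -17.625.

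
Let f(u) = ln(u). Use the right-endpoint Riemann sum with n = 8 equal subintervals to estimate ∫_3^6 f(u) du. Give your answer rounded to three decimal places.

Δu = (6 − 3)/8 = 0.375.
Right endpoints: 3.375, 3.75, 4.125, 4.5, 4.875, 5.25, 5.625, 6.
f(3.375) ≈ 1.216, f(3.75) ≈ 1.322, f(4.125) ≈ 1.417, f(4.5) ≈ 1.504, f(4.875) ≈ 1.584, f(5.25) ≈ 1.658, f(5.625) ≈ 1.727, f(6) ≈ 1.792.
Sum = Δu · [f(3.375) + f(3.75) + f(4.125) + ...].
Sum ≈ 4.583.

4.583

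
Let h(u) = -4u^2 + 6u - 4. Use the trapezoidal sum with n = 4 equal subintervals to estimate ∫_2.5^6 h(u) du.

Δu = (6 − 2.5)/4 = 0.875.
h(2.5) = -14, h(3.375) = -29.3125, h(4.25) = -50.75, h(5.125) = -78.3125, h(6) = -112.
T_4 = (Δu/2)·[h(u_0) + 2h(u_1) + 2h(u_2) + 2h(u_3) + h(u_4)].
Sum = -193.703125.

-193.703125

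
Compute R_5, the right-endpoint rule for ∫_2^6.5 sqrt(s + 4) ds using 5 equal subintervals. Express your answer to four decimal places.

Δs = (6.5 − 2)/5 = 0.9.
Right endpoints: 2.9, 3.8, 4.7, 5.6, 6.5.
f(2.9) ≈ 2.6268, f(3.8) ≈ 2.7928, f(4.7) ≈ 2.9496, f(5.6) ≈ 3.0984, f(6.5) ≈ 3.2404.
Sum = Δs · [f(2.9) + f(3.8) + f(4.7) + f(5.6) + f(6.5)].
Sum ≈ 13.2372.

13.2372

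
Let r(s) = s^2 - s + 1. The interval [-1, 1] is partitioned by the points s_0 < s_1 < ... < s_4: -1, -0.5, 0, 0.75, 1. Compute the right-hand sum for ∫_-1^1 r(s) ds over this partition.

Subinterval widths: 0.5, 0.5, 0.75, 0.25.
Right endpoints: -0.5, 0, 0.75, 1.
r(-0.5) = 1.75, r(0) = 1, r(0.75) = 0.8125, r(1) = 1.
Sum = Σ Δs_i · r(s_i).
Sum = 2.234375.

2.234375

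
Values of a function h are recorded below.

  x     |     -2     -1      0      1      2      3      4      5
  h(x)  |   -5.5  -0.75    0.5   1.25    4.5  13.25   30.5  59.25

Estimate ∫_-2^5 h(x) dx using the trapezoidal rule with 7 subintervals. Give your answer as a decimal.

76.125

Δx = 1.
T_7 = (1/2)·[(-5.5) + 2·(-0.75) + 2·0.5 + 2·1.25 + 2·4.5 + 2·13.25 + 2·30.5 + 59.25] = 76.125.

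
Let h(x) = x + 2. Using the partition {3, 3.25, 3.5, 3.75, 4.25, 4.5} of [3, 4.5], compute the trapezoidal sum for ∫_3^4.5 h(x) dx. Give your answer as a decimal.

Subinterval widths: 0.25, 0.25, 0.25, 0.5, 0.25.
h(3) = 5, h(3.25) = 5.25, h(3.5) = 5.5, h(3.75) = 5.75, h(4.25) = 6.25, h(4.5) = 6.5.
On each subinterval the trapezoid contributes (Δx_i/2)·[h(x_{i-1}) + h(x_i)].
Sum = 8.625.

8.625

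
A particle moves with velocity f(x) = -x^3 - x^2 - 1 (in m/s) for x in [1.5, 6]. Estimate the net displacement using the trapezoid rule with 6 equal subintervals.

Δx = (6 − 1.5)/6 = 0.75.
f(1.5) = -6.625, f(2.25) = -17.453125, f(3) = -37, f(3.75) = -67.796875, f(4.5) = -112.375, f(5.25) = -173.265625, f(6) = -253.
T_6 = (Δx/2)·[f(x_0) + 2f(x_1) + ... + 2f(x_{5}) + f(x_6)].
Sum = -403.27734375.

-403.27734375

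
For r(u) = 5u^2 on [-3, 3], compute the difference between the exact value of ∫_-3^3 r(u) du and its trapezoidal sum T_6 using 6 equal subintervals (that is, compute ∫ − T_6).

-5

Exact integral: ∫_-3^3 r(u) du = 90.
T_6 = 95.
Error = 90 − 95 = -5.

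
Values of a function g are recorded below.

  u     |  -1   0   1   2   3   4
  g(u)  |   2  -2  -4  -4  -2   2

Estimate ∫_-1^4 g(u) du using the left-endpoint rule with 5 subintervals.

-10

Δu = 1.
Sum = 1·[2 + (-2) + (-4) + (-4) + (-2)] = -10.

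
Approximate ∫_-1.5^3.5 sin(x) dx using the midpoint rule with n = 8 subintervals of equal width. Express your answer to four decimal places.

1.0238

Δx = (3.5 − (-1.5))/8 = 0.625.
Midpoints: -1.1875, -0.5625, 0.0625, 0.6875, 1.3125, 1.9375, 2.5625, 3.1875.
f(-1.1875) ≈ -0.9274, f(-0.5625) ≈ -0.5333, f(0.0625) ≈ 0.0625, f(0.6875) ≈ 0.6346, f(1.3125) ≈ 0.9668, f(1.9375) ≈ 0.9335, f(2.5625) ≈ 0.5473, f(3.1875) ≈ -0.0459.
Sum = Δx · [f(-1.1875) + f(-0.5625) + f(0.0625) + ...].
Sum ≈ 1.0238.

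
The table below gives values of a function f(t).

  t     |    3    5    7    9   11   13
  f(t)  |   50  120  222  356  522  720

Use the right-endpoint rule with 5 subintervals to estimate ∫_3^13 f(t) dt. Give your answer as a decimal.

Δt = 2.
Sum = 2·[120 + 222 + 356 + 522 + 720] = 3880.

3880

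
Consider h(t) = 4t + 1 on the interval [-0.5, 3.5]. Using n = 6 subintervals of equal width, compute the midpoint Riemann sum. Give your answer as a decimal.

Δt = (3.5 − (-0.5))/6 = 2/3.
Midpoints: -1/6, 0.5, 7/6, 11/6, 2.5, 19/6.
h(-1/6) = 1/3, h(0.5) = 3, h(7/6) = 17/3, h(11/6) = 25/3, h(2.5) = 11, h(19/6) = 41/3.
Sum = Δt · [h(-1/6) + h(0.5) + h(7/6) + ...].
Sum = 28.

28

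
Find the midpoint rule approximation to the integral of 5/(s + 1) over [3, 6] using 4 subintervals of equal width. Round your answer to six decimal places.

Δs = (6 − 3)/4 = 0.75.
Midpoints: 3.375, 4.125, 4.875, 5.625.
f(3.375) = 8/7, f(4.125) = 40/41, f(4.875) = 40/47, f(5.625) = 40/53.
Sum = Δs · [f(3.375) + f(4.125) + f(4.875) + f(5.625)].
Sum ≈ 2.793186.

2.793186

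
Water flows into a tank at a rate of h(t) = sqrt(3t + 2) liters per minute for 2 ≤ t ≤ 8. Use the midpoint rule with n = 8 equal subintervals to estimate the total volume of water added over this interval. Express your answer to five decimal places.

24.43820

Δt = (8 − 2)/8 = 0.75.
Midpoints: 2.375, 3.125, 3.875, 4.625, 5.375, 6.125, 6.875, 7.625.
h(2.375) ≈ 3.02076, h(3.125) ≈ 3.37268, h(3.875) ≈ 3.69121, h(4.625) ≈ 3.98434, h(5.375) ≈ 4.25735, h(6.125) ≈ 4.51387, h(6.875) ≈ 4.75657, h(7.625) ≈ 4.98748.
Sum = Δt · [h(2.375) + h(3.125) + h(3.875) + ...].
Sum ≈ 24.43820.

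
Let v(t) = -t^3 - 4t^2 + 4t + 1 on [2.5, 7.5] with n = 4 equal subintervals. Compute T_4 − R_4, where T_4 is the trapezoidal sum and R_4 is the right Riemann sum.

T_4 = -1242.65625.
R_4 = -1609.0625.
T_4 − R_4 = 366.40625.

366.40625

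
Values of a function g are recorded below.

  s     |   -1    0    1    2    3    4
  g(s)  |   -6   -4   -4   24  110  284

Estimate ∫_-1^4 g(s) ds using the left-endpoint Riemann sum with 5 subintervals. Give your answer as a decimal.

Δs = 1.
Sum = 1·[(-6) + (-4) + (-4) + 24 + 110] = 120.

120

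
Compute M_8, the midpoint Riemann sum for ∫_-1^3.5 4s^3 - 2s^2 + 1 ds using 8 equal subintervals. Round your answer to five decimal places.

Δs = (3.5 − (-1))/8 = 0.5625.
Midpoints: -0.71875, -0.15625, 0.40625, 0.96875, 1.53125, 2.09375, 2.65625, 3.21875.
f(-0.71875) = -12439/8192, f(-0.15625) = 7667/8192, f(0.40625) = 7685/8192, f(0.96875) = 22607/8192, f(1.53125) = 87425/8192, f(2.09375) = 237131/8192, f(2.65625) = 506717/8192, f(3.21875) = 931175/8192.
Sum = Δs · [f(-0.71875) + f(-0.15625) + f(0.40625) + ...].
Sum ≈ 122.77002.

122.77002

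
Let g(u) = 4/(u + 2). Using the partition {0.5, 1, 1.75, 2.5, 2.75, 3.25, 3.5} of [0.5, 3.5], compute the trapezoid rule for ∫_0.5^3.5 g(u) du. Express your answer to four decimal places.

Subinterval widths: 0.5, 0.75, 0.75, 0.25, 0.5, 0.25.
g(0.5) = 1.6, g(1) = 4/3, g(1.75) = 16/15, g(2.5) = 8/9, g(2.75) = 16/19, g(3.25) = 16/21, g(3.5) = 8/11.
On each subinterval the trapezoid contributes (Δu_i/2)·[g(u_{i-1}) + g(u_i)].
Sum ≈ 3.1702.

3.1702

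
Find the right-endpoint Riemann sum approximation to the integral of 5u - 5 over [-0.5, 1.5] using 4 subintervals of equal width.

-2.5

Δu = (1.5 − (-0.5))/4 = 0.5.
Right endpoints: 0, 0.5, 1, 1.5.
f(0) = -5, f(0.5) = -2.5, f(1) = 0, f(1.5) = 2.5.
Sum = Δu · [f(0) + f(0.5) + f(1) + f(1.5)].
Sum = -2.5.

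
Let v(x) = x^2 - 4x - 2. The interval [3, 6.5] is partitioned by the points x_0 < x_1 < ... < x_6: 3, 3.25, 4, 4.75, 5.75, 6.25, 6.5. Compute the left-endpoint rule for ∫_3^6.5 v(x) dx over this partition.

Subinterval widths: 0.25, 0.75, 0.75, 1, 0.5, 0.25.
Left endpoints: 3, 3.25, 4, 4.75, 5.75, 6.25.
v(3) = -5, v(3.25) = -4.4375, v(4) = -2, v(4.75) = 1.5625, v(5.75) = 8.0625, v(6.25) = 12.0625.
Sum = Σ Δx_i · v(x_i).
Sum = 2.53125.

2.53125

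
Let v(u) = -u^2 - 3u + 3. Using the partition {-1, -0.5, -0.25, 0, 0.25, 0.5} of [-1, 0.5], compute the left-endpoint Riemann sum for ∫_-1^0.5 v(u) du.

5.78125

Subinterval widths: 0.5, 0.25, 0.25, 0.25, 0.25.
Left endpoints: -1, -0.5, -0.25, 0, 0.25.
v(-1) = 5, v(-0.5) = 4.25, v(-0.25) = 3.6875, v(0) = 3, v(0.25) = 2.1875.
Sum = Σ Δu_i · v(u_i).
Sum = 5.78125.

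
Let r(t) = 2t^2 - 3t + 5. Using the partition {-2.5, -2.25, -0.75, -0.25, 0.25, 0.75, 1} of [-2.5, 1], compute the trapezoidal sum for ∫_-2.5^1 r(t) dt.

Subinterval widths: 0.25, 1.5, 0.5, 0.5, 0.5, 0.25.
r(-2.5) = 25, r(-2.25) = 21.875, r(-0.75) = 8.375, r(-0.25) = 5.875, r(0.25) = 4.375, r(0.75) = 3.875, r(1) = 4.
On each subinterval the trapezoid contributes (Δt_i/2)·[r(t_{i-1}) + r(t_i)].
Sum = 37.71875.

37.71875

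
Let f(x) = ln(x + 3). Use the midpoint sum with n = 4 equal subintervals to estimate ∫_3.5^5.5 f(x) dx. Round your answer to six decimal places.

4.024225

Δx = (5.5 − 3.5)/4 = 0.5.
Midpoints: 3.75, 4.25, 4.75, 5.25.
f(3.75) ≈ 1.909543, f(4.25) ≈ 1.981001, f(4.75) ≈ 2.047693, f(5.25) ≈ 2.110213.
Sum = Δx · [f(3.75) + f(4.25) + f(4.75) + f(5.25)].
Sum ≈ 4.024225.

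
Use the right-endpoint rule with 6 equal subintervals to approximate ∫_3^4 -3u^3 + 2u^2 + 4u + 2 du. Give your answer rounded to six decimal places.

Δu = (4 − 3)/6 = 1/6.
Right endpoints: 19/6, 10/3, 3.5, 11/3, 23/6, 4.
f(19/6) = -1453/24, f(10/3) = -662/9, f(3.5) = -88.125, f(11/3) = -313/3, f(23/6) = -8803/72, f(4) = -142.
Sum = Δu · [f(19/6) + f(10/3) + f(3.5) + ...].
Sum ≈ -98.469907.

-98.469907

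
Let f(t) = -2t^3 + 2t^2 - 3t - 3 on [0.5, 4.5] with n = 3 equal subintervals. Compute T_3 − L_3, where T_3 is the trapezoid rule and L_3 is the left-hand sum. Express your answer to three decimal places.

T_3 ≈ -201.74074.
L_3 ≈ -99.07407.
T_3 − L_3 ≈ -102.667.

-102.667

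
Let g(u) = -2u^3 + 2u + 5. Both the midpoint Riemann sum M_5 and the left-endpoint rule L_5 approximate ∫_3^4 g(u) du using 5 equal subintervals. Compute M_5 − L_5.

M_5 = -75.43.
L_5 = -68.44.
M_5 − L_5 = -6.99.

-6.99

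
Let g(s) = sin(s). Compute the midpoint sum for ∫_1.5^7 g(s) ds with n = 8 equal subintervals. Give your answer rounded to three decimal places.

-0.697

Δs = (7 − 1.5)/8 = 0.6875.
Midpoints: 1.84375, 2.53125, 3.21875, 3.90625, 4.59375, 5.28125, 5.96875, 6.65625.
g(1.84375) ≈ 0.963, g(2.53125) ≈ 0.573, g(3.21875) ≈ -0.077, g(3.90625) ≈ -0.692, g(4.59375) ≈ -0.993, g(5.28125) ≈ -0.843, g(5.96875) ≈ -0.309, g(6.65625) ≈ 0.364.
Sum = Δs · [g(1.84375) + g(2.53125) + g(3.21875) + ...].
Sum ≈ -0.697.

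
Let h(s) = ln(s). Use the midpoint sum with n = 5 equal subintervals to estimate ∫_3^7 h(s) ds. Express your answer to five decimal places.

6.33058

Δs = (7 − 3)/5 = 0.8.
Midpoints: 3.4, 4.2, 5, 5.8, 6.6.
h(3.4) ≈ 1.22378, h(4.2) ≈ 1.43508, h(5) ≈ 1.60944, h(5.8) ≈ 1.75786, h(6.6) ≈ 1.88707.
Sum = Δs · [h(3.4) + h(4.2) + h(5) + h(5.8) + h(6.6)].
Sum ≈ 6.33058.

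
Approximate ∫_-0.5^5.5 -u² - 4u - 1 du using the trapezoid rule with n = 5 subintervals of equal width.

-122.94

Δu = (5.5 − (-0.5))/5 = 1.2.
f(-0.5) = 0.75, f(0.7) = -4.29, f(1.9) = -12.21, f(3.1) = -23.01, f(4.3) = -36.69, f(5.5) = -53.25.
T_5 = (Δu/2)·[f(u_0) + 2f(u_1) + ... + 2f(u_{4}) + f(u_5)].
Sum = -122.94.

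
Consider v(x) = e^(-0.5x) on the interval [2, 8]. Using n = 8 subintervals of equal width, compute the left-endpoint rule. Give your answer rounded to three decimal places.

Δx = (8 − 2)/8 = 0.75.
Left endpoints: 2, 2.75, 3.5, 4.25, 5, 5.75, 6.5, 7.25.
v(2) ≈ 0.368, v(2.75) ≈ 0.253, v(3.5) ≈ 0.174, v(4.25) ≈ 0.119, v(5) ≈ 0.082, v(5.75) ≈ 0.056, v(6.5) ≈ 0.039, v(7.25) ≈ 0.027.
Sum = Δx · [v(2) + v(2.75) + v(3.5) + ...].
Sum ≈ 0.838.

0.838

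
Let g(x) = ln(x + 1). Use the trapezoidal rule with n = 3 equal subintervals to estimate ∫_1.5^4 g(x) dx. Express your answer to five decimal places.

Δx = (4 − 1.5)/3 = 5/6.
g(1.5) ≈ 0.91629, g(7/3) ≈ 1.20397, g(19/6) ≈ 1.42712, g(4) ≈ 1.60944.
T_3 = (Δx/2)·[g(x_0) + 2g(x_1) + 2g(x_2) + g(x_3)].
Sum ≈ 3.24496.

3.24496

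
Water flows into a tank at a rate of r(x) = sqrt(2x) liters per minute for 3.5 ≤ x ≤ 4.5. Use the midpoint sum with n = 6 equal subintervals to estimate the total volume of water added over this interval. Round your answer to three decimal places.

Δx = (4.5 − 3.5)/6 = 1/6.
Midpoints: 43/12, 3.75, 47/12, 49/12, 4.25, 53/12.
r(43/12) ≈ 2.677, r(3.75) ≈ 2.739, r(47/12) ≈ 2.799, r(49/12) ≈ 2.858, r(4.25) ≈ 2.915, r(53/12) ≈ 2.972.
Sum = Δx · [r(43/12) + r(3.75) + r(47/12) + ...].
Sum ≈ 2.827.

2.827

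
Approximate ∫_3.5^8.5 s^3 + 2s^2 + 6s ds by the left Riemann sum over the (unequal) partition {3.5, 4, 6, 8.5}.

1094.1875

Subinterval widths: 0.5, 2, 2.5.
Left endpoints: 3.5, 4, 6.
f(3.5) = 88.375, f(4) = 120, f(6) = 324.
Sum = Σ Δs_i · f(s_i).
Sum = 1094.1875.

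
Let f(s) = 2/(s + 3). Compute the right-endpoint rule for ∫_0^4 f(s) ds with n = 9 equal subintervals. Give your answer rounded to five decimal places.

Δs = (4 − 0)/9 = 4/9.
Right endpoints: 4/9, 8/9, 4/3, 16/9, 20/9, 8/3, 28/9, 32/9, 4.
f(4/9) = 18/31, f(8/9) = 18/35, f(4/3) = 6/13, f(16/9) = 18/43, f(20/9) = 18/47, f(8/3) = 6/17, f(28/9) = 18/55, f(32/9) = 18/59, f(4) = 2/7.
Sum = Δs · [f(4/9) + f(8/9) + f(4/3) + ...].
Sum ≈ 1.61292.

1.61292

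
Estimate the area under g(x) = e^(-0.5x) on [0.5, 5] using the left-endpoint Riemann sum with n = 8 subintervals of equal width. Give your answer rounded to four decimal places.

Δx = (5 − 0.5)/8 = 0.5625.
Left endpoints: 0.5, 1.0625, 1.625, 2.1875, 2.75, 3.3125, 3.875, 4.4375.
g(0.5) ≈ 0.7788, g(1.0625) ≈ 0.5879, g(1.625) ≈ 0.4437, g(2.1875) ≈ 0.3350, g(2.75) ≈ 0.2528, g(3.3125) ≈ 0.1909, g(3.875) ≈ 0.1441, g(4.4375) ≈ 0.1087.
Sum = Δx · [g(0.5) + g(1.0625) + g(1.625) + ...].
Sum ≈ 1.5986.

1.5986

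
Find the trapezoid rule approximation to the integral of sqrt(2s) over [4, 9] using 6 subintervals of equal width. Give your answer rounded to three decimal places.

Δs = (9 − 4)/6 = 5/6.
f(4) ≈ 2.828, f(29/6) ≈ 3.109, f(17/3) ≈ 3.367, f(6.5) ≈ 3.606, f(22/3) ≈ 3.830, f(49/6) ≈ 4.041, f(9) ≈ 4.243.
T_6 = (Δs/2)·[f(s_0) + 2f(s_1) + ... + 2f(s_{5}) + f(s_6)].
Sum ≈ 17.907.

17.907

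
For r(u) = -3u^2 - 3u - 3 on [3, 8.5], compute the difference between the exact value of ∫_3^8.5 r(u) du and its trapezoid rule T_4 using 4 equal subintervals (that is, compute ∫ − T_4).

5.19921875

Exact integral: ∫_3^8.5 r(u) du = -698.5.
T_4 = -703.69921875.
Error = -698.5 − (-703.69921875) = 5.19921875.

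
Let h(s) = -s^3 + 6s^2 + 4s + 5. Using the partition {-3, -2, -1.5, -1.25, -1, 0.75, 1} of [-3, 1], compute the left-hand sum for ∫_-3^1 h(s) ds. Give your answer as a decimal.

112.0390625

Subinterval widths: 1, 0.5, 0.25, 0.25, 1.75, 0.25.
Left endpoints: -3, -2, -1.5, -1.25, -1, 0.75.
h(-3) = 74, h(-2) = 29, h(-1.5) = 15.875, h(-1.25) = 11.328125, h(-1) = 8, h(0.75) = 10.953125.
Sum = Σ Δs_i · h(s_i).
Sum = 112.0390625.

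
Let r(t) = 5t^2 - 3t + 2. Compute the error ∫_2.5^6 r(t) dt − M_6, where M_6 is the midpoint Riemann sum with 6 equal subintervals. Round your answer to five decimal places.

Exact integral: ∫_2.5^6 r(t) dt ≈ 296.3333333.
M_6 ≈ 295.8370949.
Error ≈ 296.3333333 − 295.8370949 ≈ 0.49624.

0.49624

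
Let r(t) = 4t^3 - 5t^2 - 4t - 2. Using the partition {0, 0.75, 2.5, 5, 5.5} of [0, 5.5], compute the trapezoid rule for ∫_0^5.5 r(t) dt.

684.5625

Subinterval widths: 0.75, 1.75, 2.5, 0.5.
r(0) = -2, r(0.75) = -6.125, r(2.5) = 19.25, r(5) = 353, r(5.5) = 490.25.
On each subinterval the trapezoid contributes (Δt_i/2)·[r(t_{i-1}) + r(t_i)].
Sum = 684.5625.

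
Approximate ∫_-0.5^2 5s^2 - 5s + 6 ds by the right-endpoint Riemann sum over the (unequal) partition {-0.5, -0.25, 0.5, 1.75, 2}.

Subinterval widths: 0.25, 0.75, 1.25, 0.25.
Right endpoints: -0.25, 0.5, 1.75, 2.
f(-0.25) = 7.5625, f(0.5) = 4.75, f(1.75) = 12.5625, f(2) = 16.
Sum = Σ Δs_i · f(s_i).
Sum = 25.15625.

25.15625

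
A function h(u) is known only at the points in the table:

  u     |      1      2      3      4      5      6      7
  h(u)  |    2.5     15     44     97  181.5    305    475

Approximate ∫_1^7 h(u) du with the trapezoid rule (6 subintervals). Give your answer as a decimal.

Δu = 1.
T_6 = (1/2)·[2.5 + 2·15 + 2·44 + 2·97 + 2·181.5 + 2·305 + 475] = 881.25.

881.25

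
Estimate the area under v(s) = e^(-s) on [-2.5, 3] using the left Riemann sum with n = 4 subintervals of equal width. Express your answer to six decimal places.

Δs = (3 − (-2.5))/4 = 1.375.
Left endpoints: -2.5, -1.125, 0.25, 1.625.
v(-2.5) ≈ 12.182494, v(-1.125) ≈ 3.080217, v(0.25) ≈ 0.778801, v(1.625) ≈ 0.196912.
Sum = Δs · [v(-2.5) + v(-1.125) + v(0.25) + v(1.625)].
Sum ≈ 22.327832.

22.327832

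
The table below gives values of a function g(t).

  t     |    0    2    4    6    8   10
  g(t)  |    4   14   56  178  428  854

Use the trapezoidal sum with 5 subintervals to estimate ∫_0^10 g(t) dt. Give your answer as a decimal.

2210

Δt = 2.
T_5 = (2/2)·[4 + 2·14 + 2·56 + 2·178 + 2·428 + 854] = 2210.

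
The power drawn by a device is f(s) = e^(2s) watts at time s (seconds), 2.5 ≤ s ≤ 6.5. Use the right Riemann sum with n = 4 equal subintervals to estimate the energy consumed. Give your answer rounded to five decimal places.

Δs = (6.5 − 2.5)/4 = 1.
Right endpoints: 3.5, 4.5, 5.5, 6.5.
f(3.5) ≈ 1096.63316, f(4.5) ≈ 8103.08393, f(5.5) ≈ 59874.14172, f(6.5) ≈ 442413.39201.
Sum = Δs · [f(3.5) + f(4.5) + f(5.5) + f(6.5)].
Sum ≈ 511487.25081.

511487.25081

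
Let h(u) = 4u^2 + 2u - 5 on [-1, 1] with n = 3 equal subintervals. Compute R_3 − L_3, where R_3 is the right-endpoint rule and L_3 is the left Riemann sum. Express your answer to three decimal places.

2.667

R_3 ≈ -5.40741.
L_3 ≈ -8.07407.
R_3 − L_3 ≈ 2.667.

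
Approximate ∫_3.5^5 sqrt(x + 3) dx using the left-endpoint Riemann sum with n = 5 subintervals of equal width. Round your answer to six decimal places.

Δx = (5 − 3.5)/5 = 0.3.
Left endpoints: 3.5, 3.8, 4.1, 4.4, 4.7.
f(3.5) ≈ 2.549510, f(3.8) ≈ 2.607681, f(4.1) ≈ 2.664583, f(4.4) ≈ 2.720294, f(4.7) ≈ 2.774887.
Sum = Δx · [f(3.5) + f(3.8) + f(4.1) + f(4.4) + f(4.7)].
Sum ≈ 3.995086.

3.995086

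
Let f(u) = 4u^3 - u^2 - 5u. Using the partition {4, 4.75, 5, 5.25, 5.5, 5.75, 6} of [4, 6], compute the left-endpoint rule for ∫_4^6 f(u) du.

Subinterval widths: 0.75, 0.25, 0.25, 0.25, 0.25, 0.25.
Left endpoints: 4, 4.75, 5, 5.25, 5.5, 5.75.
f(4) = 220, f(4.75) = 382.375, f(5) = 450, f(5.25) = 525, f(5.5) = 607.75, f(5.75) = 698.625.
Sum = Σ Δu_i · f(u_i).
Sum = 830.9375.

830.9375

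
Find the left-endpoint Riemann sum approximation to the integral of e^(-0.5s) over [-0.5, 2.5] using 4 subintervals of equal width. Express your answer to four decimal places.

2.3924

Δs = (2.5 − (-0.5))/4 = 0.75.
Left endpoints: -0.5, 0.25, 1, 1.75.
f(-0.5) ≈ 1.2840, f(0.25) ≈ 0.8825, f(1) ≈ 0.6065, f(1.75) ≈ 0.4169.
Sum = Δs · [f(-0.5) + f(0.25) + f(1) + f(1.75)].
Sum ≈ 2.3924.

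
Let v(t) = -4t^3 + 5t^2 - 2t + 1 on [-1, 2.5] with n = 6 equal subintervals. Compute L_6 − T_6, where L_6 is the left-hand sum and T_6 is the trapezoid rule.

L_6 ≈ 0.883102.
T_6 ≈ -12.898148.
L_6 − T_6 = 13.78125.

13.78125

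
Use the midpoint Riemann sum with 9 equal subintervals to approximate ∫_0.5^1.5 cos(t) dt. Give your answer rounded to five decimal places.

Δt = (1.5 − 0.5)/9 = 1/9.
Midpoints: 5/9, 2/3, 7/9, 8/9, 1, 10/9, 11/9, 4/3, 13/9.
f(5/9) ≈ 0.84961, f(2/3) ≈ 0.78589, f(7/9) ≈ 0.71247, f(8/9) ≈ 0.63028, f(1) ≈ 0.54030, f(10/9) ≈ 0.44367, f(11/9) ≈ 0.34156, f(4/3) ≈ 0.23524, f(13/9) ≈ 0.12602.
Sum = Δt · [f(5/9) + f(2/3) + f(7/9) + ...].
Sum ≈ 0.51834.

0.51834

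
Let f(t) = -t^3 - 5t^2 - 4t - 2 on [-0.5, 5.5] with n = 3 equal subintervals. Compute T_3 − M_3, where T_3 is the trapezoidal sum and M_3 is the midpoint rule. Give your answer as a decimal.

T_3 = -628.25.
M_3 = -553.25.
T_3 − M_3 = -75.

-75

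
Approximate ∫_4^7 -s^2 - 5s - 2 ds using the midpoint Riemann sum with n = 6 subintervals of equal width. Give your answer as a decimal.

Δs = (7 − 4)/6 = 0.5.
Midpoints: 4.25, 4.75, 5.25, 5.75, 6.25, 6.75.
f(4.25) = -41.3125, f(4.75) = -48.3125, f(5.25) = -55.8125, f(5.75) = -63.8125, f(6.25) = -72.3125, f(6.75) = -81.3125.
Sum = Δs · [f(4.25) + f(4.75) + f(5.25) + ...].
Sum = -181.4375.

-181.4375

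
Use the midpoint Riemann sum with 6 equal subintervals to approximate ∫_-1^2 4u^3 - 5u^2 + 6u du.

8.9375

Δu = (2 − (-1))/6 = 0.5.
Midpoints: -0.75, -0.25, 0.25, 0.75, 1.25, 1.75.
f(-0.75) = -9, f(-0.25) = -1.875, f(0.25) = 1.25, f(0.75) = 3.375, f(1.25) = 7.5, f(1.75) = 16.625.
Sum = Δu · [f(-0.75) + f(-0.25) + f(0.25) + ...].
Sum = 8.9375.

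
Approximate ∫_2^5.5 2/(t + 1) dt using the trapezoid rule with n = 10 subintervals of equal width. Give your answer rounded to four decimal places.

Δt = (5.5 − 2)/10 = 0.35.
f(2) = 2/3, f(2.35) = 40/67, f(2.7) = 20/37, f(3.05) = 40/81, f(3.4) = 5/11, f(3.75) = 8/19, f(4.1) = 20/51, f(4.45) = 40/109, f(4.8) = 10/29, f(5.15) = 40/123, f(5.5) = 4/13.
T_10 = (Δt/2)·[f(t_0) + 2f(t_1) + ... + 2f(t_{9}) + f(t_10)].
Sum ≈ 1.5482.

1.5482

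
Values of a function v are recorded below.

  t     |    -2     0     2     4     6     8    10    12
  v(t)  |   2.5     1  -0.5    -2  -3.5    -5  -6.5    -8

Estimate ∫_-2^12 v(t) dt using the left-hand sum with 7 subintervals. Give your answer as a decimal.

-28

Δt = 2.
Sum = 2·[2.5 + 1 + (-0.5) + (-2) + (-3.5) + (-5) + (-6.5)] = -28.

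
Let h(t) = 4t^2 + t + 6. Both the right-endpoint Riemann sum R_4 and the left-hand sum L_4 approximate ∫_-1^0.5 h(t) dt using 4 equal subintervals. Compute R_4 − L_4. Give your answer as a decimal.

-0.5625

R_4 = 9.984375.
L_4 = 10.546875.
R_4 − L_4 = -0.5625.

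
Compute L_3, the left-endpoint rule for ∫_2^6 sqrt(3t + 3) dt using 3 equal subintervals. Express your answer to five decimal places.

14.30488

Δt = (6 − 2)/3 = 4/3.
Left endpoints: 2, 10/3, 14/3.
f(2) ≈ 3.00000, f(10/3) ≈ 3.60555, f(14/3) ≈ 4.12311.
Sum = Δt · [f(2) + f(10/3) + f(14/3)].
Sum ≈ 14.30488.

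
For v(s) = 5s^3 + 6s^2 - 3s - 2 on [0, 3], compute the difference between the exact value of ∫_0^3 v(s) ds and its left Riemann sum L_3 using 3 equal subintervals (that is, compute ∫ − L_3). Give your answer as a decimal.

75.75

Exact integral: ∫_0^3 v(s) ds = 135.75.
L_3 = 60.
Error = 135.75 − 60 = 75.75.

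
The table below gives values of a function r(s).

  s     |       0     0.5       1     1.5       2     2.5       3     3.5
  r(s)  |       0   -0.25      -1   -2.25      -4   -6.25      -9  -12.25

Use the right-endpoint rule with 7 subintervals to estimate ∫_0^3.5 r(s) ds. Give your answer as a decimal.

Δs = 0.5.
Sum = 0.5·[(-0.25) + (-1) + (-2.25) + (-4) + (-6.25) + (-9) + (-12.25)] = -17.5.

-17.5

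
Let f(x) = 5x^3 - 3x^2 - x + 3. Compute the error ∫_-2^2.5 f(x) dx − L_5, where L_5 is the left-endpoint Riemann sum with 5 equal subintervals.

Exact integral: ∫_-2^2.5 f(x) dx = 17.578125.
L_5 = -30.06.
Error = 17.578125 − (-30.06) = 47.638125.

47.638125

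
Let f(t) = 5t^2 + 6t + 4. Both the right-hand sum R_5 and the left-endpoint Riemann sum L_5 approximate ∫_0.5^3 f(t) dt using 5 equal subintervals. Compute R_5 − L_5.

R_5 = 96.25.
L_5 = 66.875.
R_5 − L_5 = 29.375.

29.375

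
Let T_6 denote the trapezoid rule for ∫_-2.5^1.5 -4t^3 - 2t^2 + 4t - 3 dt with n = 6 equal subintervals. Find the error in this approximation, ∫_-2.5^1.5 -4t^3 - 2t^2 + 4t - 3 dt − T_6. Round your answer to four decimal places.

Exact integral: ∫_-2.5^1.5 f(t) dt ≈ 1.333333.
T_6 ≈ 2.518519.
Error ≈ 1.333333 − 2.518519 ≈ -1.1852.

-1.1852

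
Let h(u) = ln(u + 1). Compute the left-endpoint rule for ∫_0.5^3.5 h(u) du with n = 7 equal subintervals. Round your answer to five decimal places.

Δu = (3.5 − 0.5)/7 = 3/7.
Left endpoints: 0.5, 13/14, 19/14, 25/14, 31/14, 37/14, 43/14.
h(0.5) ≈ 0.40547, h(13/14) ≈ 0.65678, h(19/14) ≈ 0.85745, h(25/14) ≈ 1.02450, h(31/14) ≈ 1.16761, h(37/14) ≈ 1.29277, h(43/14) ≈ 1.40399.
Sum = Δu · [h(0.5) + h(13/14) + h(19/14) + ...].
Sum ≈ 2.91796.

2.91796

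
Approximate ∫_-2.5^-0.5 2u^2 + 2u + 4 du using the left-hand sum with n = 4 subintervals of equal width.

Δu = (-0.5 − (-2.5))/4 = 0.5.
Left endpoints: -2.5, -2, -1.5, -1.
f(-2.5) = 11.5, f(-2) = 8, f(-1.5) = 5.5, f(-1) = 4.
Sum = Δu · [f(-2.5) + f(-2) + f(-1.5) + f(-1)].
Sum = 14.5.

14.5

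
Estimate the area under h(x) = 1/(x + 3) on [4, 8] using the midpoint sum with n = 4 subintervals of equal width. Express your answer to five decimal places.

Δx = (8 − 4)/4 = 1.
Midpoints: 4.5, 5.5, 6.5, 7.5.
h(4.5) = 2/15, h(5.5) = 2/17, h(6.5) = 2/19, h(7.5) = 2/21.
Sum = Δx · [h(4.5) + h(5.5) + h(6.5) + h(7.5)].
Sum ≈ 0.45148.

0.45148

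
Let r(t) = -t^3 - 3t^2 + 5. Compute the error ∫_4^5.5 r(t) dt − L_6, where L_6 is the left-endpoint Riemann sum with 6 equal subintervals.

Exact integral: ∫_4^5.5 r(t) dt = -259.640625.
L_6 = -241.76953125.
Error = -259.640625 − (-241.76953125) = -17.87109375.

-17.87109375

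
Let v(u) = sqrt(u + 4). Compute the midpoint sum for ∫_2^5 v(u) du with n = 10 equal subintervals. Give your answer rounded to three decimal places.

8.202

Δu = (5 − 2)/10 = 0.3.
Midpoints: 2.15, 2.45, 2.75, 3.05, 3.35, 3.65, 3.95, 4.25, 4.55, 4.85.
v(2.15) ≈ 2.480, v(2.45) ≈ 2.540, v(2.75) ≈ 2.598, v(3.05) ≈ 2.655, v(3.35) ≈ 2.711, v(3.65) ≈ 2.766, v(3.95) ≈ 2.820, v(4.25) ≈ 2.872, v(4.55) ≈ 2.924, v(4.85) ≈ 2.975.
Sum = Δu · [v(2.15) + v(2.45) + v(2.75) + ...].
Sum ≈ 8.202.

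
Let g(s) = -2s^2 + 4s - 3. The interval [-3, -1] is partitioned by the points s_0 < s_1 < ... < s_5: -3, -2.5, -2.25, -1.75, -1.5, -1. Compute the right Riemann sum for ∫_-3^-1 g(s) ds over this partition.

Subinterval widths: 0.5, 0.25, 0.5, 0.25, 0.5.
Right endpoints: -2.5, -2.25, -1.75, -1.5, -1.
g(-2.5) = -25.5, g(-2.25) = -22.125, g(-1.75) = -16.125, g(-1.5) = -13.5, g(-1) = -9.
Sum = Σ Δs_i · g(s_i).
Sum = -34.21875.

-34.21875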